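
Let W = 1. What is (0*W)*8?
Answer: 0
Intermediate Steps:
(0*W)*8 = (0*1)*8 = 0*8 = 0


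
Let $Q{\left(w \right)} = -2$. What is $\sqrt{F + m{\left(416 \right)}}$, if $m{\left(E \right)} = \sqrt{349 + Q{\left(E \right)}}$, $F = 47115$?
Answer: $\sqrt{47115 + \sqrt{347}} \approx 217.1$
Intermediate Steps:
$m{\left(E \right)} = \sqrt{347}$ ($m{\left(E \right)} = \sqrt{349 - 2} = \sqrt{347}$)
$\sqrt{F + m{\left(416 \right)}} = \sqrt{47115 + \sqrt{347}}$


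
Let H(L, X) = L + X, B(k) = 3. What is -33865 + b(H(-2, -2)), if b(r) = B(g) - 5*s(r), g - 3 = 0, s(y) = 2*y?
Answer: -33822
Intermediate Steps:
g = 3 (g = 3 + 0 = 3)
b(r) = 3 - 10*r
-33865 + b(H(-2, -2)) = -33865 + (3 - 10*(-2 - 2)) = -33865 + (3 - 10*(-4)) = -33865 + (3 + 40) = -33865 + 43 = -33822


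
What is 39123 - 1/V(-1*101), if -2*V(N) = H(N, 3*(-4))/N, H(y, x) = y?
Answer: 39125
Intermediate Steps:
V(N) = -½ (V(N) = -N/(2*N) = -½*1 = -½)
39123 - 1/V(-1*101) = 39123 - 1/(-½) = 39123 - 1*(-2) = 39123 + 2 = 39125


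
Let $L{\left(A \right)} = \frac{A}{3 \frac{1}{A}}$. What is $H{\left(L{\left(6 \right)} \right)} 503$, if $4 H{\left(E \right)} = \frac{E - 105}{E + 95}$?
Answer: $- \frac{46779}{428} \approx -109.3$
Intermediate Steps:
$L{\left(A \right)} = \frac{A^{2}}{3}$ ($L{\left(A \right)} = A \frac{A}{3} = \frac{A^{2}}{3}$)
$H{\left(E \right)} = \frac{-105 + E}{4 \left(95 + E\right)}$ ($H{\left(E \right)} = \frac{\left(E - 105\right) \frac{1}{E + 95}}{4} = \frac{\left(-105 + E\right) \frac{1}{95 + E}}{4} = \frac{\frac{1}{95 + E} \left(-105 + E\right)}{4} = \frac{-105 + E}{4 \left(95 + E\right)}$)
$H{\left(L{\left(6 \right)} \right)} 503 = \frac{-105 + \frac{6^{2}}{3}}{4 \left(95 + \frac{6^{2}}{3}\right)} 503 = \frac{-105 + \frac{1}{3} \cdot 36}{4 \left(95 + \frac{1}{3} \cdot 36\right)} 503 = \frac{-105 + 12}{4 \left(95 + 12\right)} 503 = \frac{1}{4} \cdot \frac{1}{107} \left(-93\right) 503 = \left(- \frac{93}{428}\right) 503 = - \frac{46779}{428}$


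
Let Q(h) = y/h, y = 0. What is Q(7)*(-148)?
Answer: 0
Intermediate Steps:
Q(h) = 0 (Q(h) = 0/h = 0)
Q(7)*(-148) = 0*(-148) = 0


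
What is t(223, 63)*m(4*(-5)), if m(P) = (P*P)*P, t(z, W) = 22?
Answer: -176000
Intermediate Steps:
m(P) = P³ (m(P) = P²*P = P³)
t(223, 63)*m(4*(-5)) = 22*(4*(-5))³ = 22*(-20)³ = 22*(-8000) = -176000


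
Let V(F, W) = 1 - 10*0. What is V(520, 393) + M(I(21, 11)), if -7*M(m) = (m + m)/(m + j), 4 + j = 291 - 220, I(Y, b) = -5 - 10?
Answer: 197/182 ≈ 1.0824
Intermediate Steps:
I(Y, b) = -15
j = 67 (j = -4 + (291 - 220) = -4 + 71 = 67)
V(F, W) = 1 (V(F, W) = 1 + 0 = 1)
M(m) = -2*m/(7*(67 + m)) (M(m) = -(m + m)/(7*(m + 67)) = -2*m/(7*(67 + m)))
V(520, 393) + M(I(21, 11)) = 1 - 2*(-15)/(469 + 7*(-15)) = 1 - 2*(-15)/(469 - 105) = 1 - 2*(-15)/364 = 1 - 2*(-15)*1/364 = 1 + 15/182 = 197/182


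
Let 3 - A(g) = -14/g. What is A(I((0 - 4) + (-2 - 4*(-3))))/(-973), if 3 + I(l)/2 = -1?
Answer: -5/3892 ≈ -0.0012847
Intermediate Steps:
I(l) = -8 (I(l) = -6 + 2*(-1) = -6 - 2 = -8)
A(g) = 3 + 14/g (A(g) = 3 - (-14)/g = 3 + 14/g)
A(I((0 - 4) + (-2 - 4*(-3))))/(-973) = (3 + 14/(-8))/(-973) = (3 + 14*(-1/8))*(-1/973) = (3 - 7/4)*(-1/973) = (5/4)*(-1/973) = -5/3892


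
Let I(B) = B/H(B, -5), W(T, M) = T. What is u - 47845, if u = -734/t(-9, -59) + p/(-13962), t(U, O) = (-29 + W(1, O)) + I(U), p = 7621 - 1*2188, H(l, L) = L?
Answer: -29153009591/609674 ≈ -47817.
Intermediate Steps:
I(B) = -B/5 (I(B) = B/(-5) = B*(-⅕) = -B/5)
p = 5433 (p = 7621 - 2188 = 5433)
t(U, O) = -28 - U/5 (t(U, O) = (-29 + 1) - U/5 = -28 - U/5)
u = 16842939/609674 (u = -734/(-28 - ⅕*(-9)) + 5433/(-13962) = -734/(-28 + 9/5) + 5433*(-1/13962) = -734/(-131/5) - 1811/4654 = -734*(-5/131) - 1811/4654 = 3670/131 - 1811/4654 = 16842939/609674 ≈ 27.626)
u - 47845 = 16842939/609674 - 47845 = -29153009591/609674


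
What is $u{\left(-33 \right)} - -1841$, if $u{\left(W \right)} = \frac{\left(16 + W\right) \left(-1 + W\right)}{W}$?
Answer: $\frac{60175}{33} \approx 1823.5$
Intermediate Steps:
$u{\left(W \right)} = \frac{\left(-1 + W\right) \left(16 + W\right)}{W}$
$u{\left(-33 \right)} - -1841 = \left(15 - 33 - \frac{16}{-33}\right) - -1841 = \left(15 - 33 - - \frac{16}{33}\right) + 1841 = \left(15 - 33 + \frac{16}{33}\right) + 1841 = - \frac{578}{33} + 1841 = \frac{60175}{33}$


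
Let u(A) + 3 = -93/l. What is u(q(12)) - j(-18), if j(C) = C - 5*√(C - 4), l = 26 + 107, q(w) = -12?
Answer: 1902/133 + 5*I*√22 ≈ 14.301 + 23.452*I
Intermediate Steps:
l = 133
j(C) = C - 5*√(-4 + C)
u(A) = -492/133 (u(A) = -3 - 93/133 = -492/133)
u(q(12)) - j(-18) = -492/133 - (-18 - 5*√(-4 - 18)) = -492/133 - (-18 - 5*I*√22) = -492/133 + (18 + 5*I*√22) = 1902/133 + 5*I*√22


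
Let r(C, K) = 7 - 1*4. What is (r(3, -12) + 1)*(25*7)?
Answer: 700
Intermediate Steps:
r(C, K) = 3 (r(C, K) = 7 - 4 = 3)
(r(3, -12) + 1)*(25*7) = (3 + 1)*(25*7) = 4*175 = 700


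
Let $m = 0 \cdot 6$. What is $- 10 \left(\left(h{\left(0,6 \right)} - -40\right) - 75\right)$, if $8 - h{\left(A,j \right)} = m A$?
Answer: $270$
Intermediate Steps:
$m = 0$
$h{\left(A,j \right)} = 8$ ($h{\left(A,j \right)} = 8 - 0 A = 8 - 0 = 8 + 0 = 8$)
$- 10 \left(\left(h{\left(0,6 \right)} - -40\right) - 75\right) = - 10 \left(\left(8 - -40\right) - 75\right) = - 10 \left(\left(8 + 40\right) - 75\right) = - 10 \left(48 - 75\right) = \left(-10\right) \left(-27\right) = 270$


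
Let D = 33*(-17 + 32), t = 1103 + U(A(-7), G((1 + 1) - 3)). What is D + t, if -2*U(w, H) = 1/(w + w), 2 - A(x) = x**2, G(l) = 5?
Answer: 300425/188 ≈ 1598.0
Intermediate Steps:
A(x) = 2 - x**2
U(w, H) = -1/(4*w) (U(w, H) = -1/(2*(w + w)) = -1/(2*w)/2 = -1/(4*w))
t = 207365/188 (t = 1103 - 1/(4*(2 - 1*(-7)**2)) = 1103 - 1/(4*(2 - 1*49)) = 1103 - 1/(4*(2 - 49)) = 1103 - 1/4/(-47) = 1103 - 1/4*(-1/47) = 1103 + 1/188 = 207365/188 ≈ 1103.0)
D = 495 (D = 33*15 = 495)
D + t = 495 + 207365/188 = 300425/188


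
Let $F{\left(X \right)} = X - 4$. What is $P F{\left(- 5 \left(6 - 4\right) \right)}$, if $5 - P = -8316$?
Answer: $-116494$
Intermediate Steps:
$F{\left(X \right)} = -4 + X$
$P = 8321$ ($P = 5 - -8316 = 5 + 8316 = 8321$)
$P F{\left(- 5 \left(6 - 4\right) \right)} = 8321 \left(-4 - 5 \left(6 - 4\right)\right) = 8321 \left(-4 - 10\right) = 8321 \left(-14\right) = -116494$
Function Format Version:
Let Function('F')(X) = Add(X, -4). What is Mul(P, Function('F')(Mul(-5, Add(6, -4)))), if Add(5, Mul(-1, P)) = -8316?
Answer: -116494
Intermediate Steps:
Function('F')(X) = Add(-4, X)
P = 8321 (P = Add(5, Mul(-1, -8316)) = Add(5, 8316) = 8321)
Mul(P, Function('F')(Mul(-5, Add(6, -4)))) = Mul(8321, Add(-4, Mul(-5, Add(6, -4)))) = Mul(8321, Add(-4, Mul(-5, 2))) = Mul(8321, Add(-4, -10)) = Mul(8321, -14) = -116494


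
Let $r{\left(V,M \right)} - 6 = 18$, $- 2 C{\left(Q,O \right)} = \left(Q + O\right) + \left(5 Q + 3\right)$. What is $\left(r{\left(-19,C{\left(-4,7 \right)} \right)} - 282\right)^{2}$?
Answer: $66564$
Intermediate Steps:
$C{\left(Q,O \right)} = - \frac{3}{2} - 3 Q - \frac{O}{2}$ ($C{\left(Q,O \right)} = - \frac{\left(Q + O\right) + \left(5 Q + 3\right)}{2} = - \frac{\left(O + Q\right) + \left(3 + 5 Q\right)}{2} = - \frac{3 + O + 6 Q}{2} = - \frac{3}{2} - 3 Q - \frac{O}{2}$)
$r{\left(V,M \right)} = 24$ ($r{\left(V,M \right)} = 6 + 18 = 24$)
$\left(r{\left(-19,C{\left(-4,7 \right)} \right)} - 282\right)^{2} = \left(24 - 282\right)^{2} = \left(-258\right)^{2} = 66564$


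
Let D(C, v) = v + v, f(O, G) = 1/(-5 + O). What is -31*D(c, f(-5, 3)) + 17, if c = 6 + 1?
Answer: 116/5 ≈ 23.200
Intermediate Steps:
c = 7
D(C, v) = 2*v
-31*D(c, f(-5, 3)) + 17 = -62/(-5 - 5) + 17 = -62/(-10) + 17 = -62*(-1)/10 + 17 = -31*(-1/5) + 17 = 31/5 + 17 = 116/5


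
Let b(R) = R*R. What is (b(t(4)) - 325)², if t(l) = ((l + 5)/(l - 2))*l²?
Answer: 23609881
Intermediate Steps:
t(l) = l²*(5 + l)/(-2 + l) (t(l) = ((5 + l)/(-2 + l))*l² = l²*(5 + l)/(-2 + l))
b(R) = R²
(b(t(4)) - 325)² = ((4²*(5 + 4)/(-2 + 4))² - 325)² = ((16*9/2)² - 325)² = ((16*(½)*9)² - 325)² = (72² - 325)² = (5184 - 325)² = 4859² = 23609881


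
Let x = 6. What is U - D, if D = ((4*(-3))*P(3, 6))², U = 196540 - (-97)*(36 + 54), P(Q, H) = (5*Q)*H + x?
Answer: -1121834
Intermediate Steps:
P(Q, H) = 6 + 5*H*Q (P(Q, H) = (5*Q)*H + 6 = 5*H*Q + 6 = 6 + 5*H*Q)
U = 205270 (U = 196540 - (-97)*90 = 196540 - 1*(-8730) = 196540 + 8730 = 205270)
D = 1327104 (D = ((4*(-3))*(6 + 5*6*3))² = (-12*(6 + 90))² = (-12*96)² = (-1152)² = 1327104)
U - D = 205270 - 1*1327104 = 205270 - 1327104 = -1121834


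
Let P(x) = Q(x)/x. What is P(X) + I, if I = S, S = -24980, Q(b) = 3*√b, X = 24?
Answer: -24980 + √6/4 ≈ -24979.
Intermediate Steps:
P(x) = 3/√x (P(x) = (3*√x)/x = 3/√x)
I = -24980
P(X) + I = 3/√24 - 24980 = 3*(√6/12) - 24980 = √6/4 - 24980 = -24980 + √6/4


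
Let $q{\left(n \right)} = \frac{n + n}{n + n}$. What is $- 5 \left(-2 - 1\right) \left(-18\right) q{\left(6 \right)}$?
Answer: $-270$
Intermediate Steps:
$q{\left(n \right)} = 1$ ($q{\left(n \right)} = \frac{2 n}{2 n} = 2 n \frac{1}{2 n} = 1$)
$- 5 \left(-2 - 1\right) \left(-18\right) q{\left(6 \right)} = - 5 \left(-2 - 1\right) \left(-18\right) 1 = \left(-5\right) \left(-3\right) \left(-18\right) 1 = 15 \left(-18\right) 1 = \left(-270\right) 1 = -270$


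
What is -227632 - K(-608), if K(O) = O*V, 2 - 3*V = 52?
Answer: -713296/3 ≈ -2.3777e+5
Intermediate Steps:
V = -50/3 (V = ⅔ - ⅓*52 = ⅔ - 52/3 = -50/3 ≈ -16.667)
K(O) = -50*O/3 (K(O) = O*(-50/3) = -50*O/3)
-227632 - K(-608) = -227632 - (-50)*(-608)/3 = -227632 - 1*30400/3 = -227632 - 30400/3 = -713296/3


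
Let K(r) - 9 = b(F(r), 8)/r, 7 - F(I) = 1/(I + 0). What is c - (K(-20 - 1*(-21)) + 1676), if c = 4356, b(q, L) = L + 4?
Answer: 2659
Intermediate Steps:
F(I) = 7 - 1/I (F(I) = 7 - 1/(I + 0) = 7 - 1/I)
b(q, L) = 4 + L
K(r) = 9 + 12/r (K(r) = 9 + (4 + 8)/r = 9 + 12/r)
c - (K(-20 - 1*(-21)) + 1676) = 4356 - ((9 + 12/(-20 - 1*(-21))) + 1676) = 4356 - ((9 + 12/(-20 + 21)) + 1676) = 4356 - ((9 + 12/1) + 1676) = 4356 - ((9 + 12*1) + 1676) = 4356 - ((9 + 12) + 1676) = 4356 - (21 + 1676) = 4356 - 1*1697 = 4356 - 1697 = 2659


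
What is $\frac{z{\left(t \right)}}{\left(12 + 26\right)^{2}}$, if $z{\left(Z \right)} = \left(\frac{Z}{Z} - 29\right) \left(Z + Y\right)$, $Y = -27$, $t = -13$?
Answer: $\frac{280}{361} \approx 0.77562$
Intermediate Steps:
$z{\left(Z \right)} = 756 - 28 Z$ ($z{\left(Z \right)} = \left(\frac{Z}{Z} - 29\right) \left(Z - 27\right) = \left(1 - 29\right) \left(-27 + Z\right) = - 28 \left(-27 + Z\right) = 756 - 28 Z$)
$\frac{z{\left(t \right)}}{\left(12 + 26\right)^{2}} = \frac{756 - -364}{\left(12 + 26\right)^{2}} = \frac{756 + 364}{38^{2}} = \frac{1120}{1444} = 1120 \cdot \frac{1}{1444} = \frac{280}{361}$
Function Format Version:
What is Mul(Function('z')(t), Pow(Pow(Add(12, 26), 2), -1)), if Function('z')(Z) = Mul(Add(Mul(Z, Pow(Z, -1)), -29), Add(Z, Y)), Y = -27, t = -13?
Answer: Rational(280, 361) ≈ 0.77562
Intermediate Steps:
Function('z')(Z) = Add(756, Mul(-28, Z)) (Function('z')(Z) = Mul(Add(Mul(Z, Pow(Z, -1)), -29), Add(Z, -27)) = Mul(Add(1, -29), Add(-27, Z)) = Mul(-28, Add(-27, Z)) = Add(756, Mul(-28, Z)))
Mul(Function('z')(t), Pow(Pow(Add(12, 26), 2), -1)) = Mul(Add(756, Mul(-28, -13)), Pow(Pow(Add(12, 26), 2), -1)) = Mul(Add(756, 364), Pow(Pow(38, 2), -1)) = Mul(1120, Pow(1444, -1)) = Mul(1120, Rational(1, 1444)) = Rational(280, 361)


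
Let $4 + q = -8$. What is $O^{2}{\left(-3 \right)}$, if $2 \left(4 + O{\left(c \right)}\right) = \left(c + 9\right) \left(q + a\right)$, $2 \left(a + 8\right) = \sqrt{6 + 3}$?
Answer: $\frac{14161}{4} \approx 3540.3$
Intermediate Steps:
$a = - \frac{13}{2}$ ($a = -8 + \frac{\sqrt{6 + 3}}{2} = -8 + \frac{\sqrt{9}}{2} = -8 + \frac{1}{2} \cdot 3 = -8 + \frac{3}{2} = - \frac{13}{2} \approx -6.5$)
$q = -12$ ($q = -4 - 8 = -12$)
$O{\left(c \right)} = - \frac{349}{4} - \frac{37 c}{4}$ ($O{\left(c \right)} = -4 + \frac{\left(c + 9\right) \left(-12 - \frac{13}{2}\right)}{2} = -4 + \frac{\left(9 + c\right) \left(- \frac{37}{2}\right)}{2} = -4 + \frac{- \frac{333}{2} - \frac{37 c}{2}}{2} = -4 - \left(\frac{333}{4} + \frac{37 c}{4}\right) = - \frac{349}{4} - \frac{37 c}{4}$)
$O^{2}{\left(-3 \right)} = \left(- \frac{349}{4} - - \frac{111}{4}\right)^{2} = \left(- \frac{349}{4} + \frac{111}{4}\right)^{2} = \left(- \frac{119}{2}\right)^{2} = \frac{14161}{4}$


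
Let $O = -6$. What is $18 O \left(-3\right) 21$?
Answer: $6804$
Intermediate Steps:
$18 O \left(-3\right) 21 = 18 \left(\left(-6\right) \left(-3\right)\right) 21 = 18 \cdot 18 \cdot 21 = 324 \cdot 21 = 6804$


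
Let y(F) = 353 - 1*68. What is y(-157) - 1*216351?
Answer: -216066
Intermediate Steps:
y(F) = 285 (y(F) = 353 - 68 = 285)
y(-157) - 1*216351 = 285 - 1*216351 = 285 - 216351 = -216066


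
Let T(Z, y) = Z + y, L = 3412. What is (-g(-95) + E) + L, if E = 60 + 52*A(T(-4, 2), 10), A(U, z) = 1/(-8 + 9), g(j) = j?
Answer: 3619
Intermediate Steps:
A(U, z) = 1 (A(U, z) = 1/1 = 1)
E = 112 (E = 60 + 52*1 = 60 + 52 = 112)
(-g(-95) + E) + L = (-1*(-95) + 112) + 3412 = (95 + 112) + 3412 = 207 + 3412 = 3619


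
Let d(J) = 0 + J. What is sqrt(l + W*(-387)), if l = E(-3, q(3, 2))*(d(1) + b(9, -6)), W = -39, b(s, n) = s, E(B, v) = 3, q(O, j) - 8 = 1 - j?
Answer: 71*sqrt(3) ≈ 122.98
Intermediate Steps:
q(O, j) = 9 - j (q(O, j) = 8 + (1 - j) = 9 - j)
d(J) = J
l = 30 (l = 3*(1 + 9) = 3*10 = 30)
sqrt(l + W*(-387)) = sqrt(30 - 39*(-387)) = sqrt(30 + 15093) = sqrt(15123) = 71*sqrt(3)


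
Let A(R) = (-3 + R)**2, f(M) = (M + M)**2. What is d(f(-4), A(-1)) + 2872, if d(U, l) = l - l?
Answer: 2872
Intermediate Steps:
f(M) = 4*M**2 (f(M) = (2*M)**2 = 4*M**2)
d(U, l) = 0
d(f(-4), A(-1)) + 2872 = 0 + 2872 = 2872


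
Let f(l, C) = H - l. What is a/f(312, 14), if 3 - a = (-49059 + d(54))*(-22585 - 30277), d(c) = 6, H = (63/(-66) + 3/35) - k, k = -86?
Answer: 1996640555910/174689 ≈ 1.1430e+7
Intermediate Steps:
H = 65551/770 (H = (63/(-66) + 3/35) - 1*(-86) = (63*(-1/66) + 3*(1/35)) + 86 = (-21/22 + 3/35) + 86 = -669/770 + 86 = 65551/770 ≈ 85.131)
f(l, C) = 65551/770 - l
a = -2593039683 (a = 3 - (-49059 + 6)*(-22585 - 30277) = 3 - (-49053)*(-52862) = 3 - 1*2593039686 = 3 - 2593039686 = -2593039683)
a/f(312, 14) = -2593039683/(65551/770 - 1*312) = -2593039683/(65551/770 - 312) = -2593039683/(-174689/770) = -2593039683*(-770/174689) = 1996640555910/174689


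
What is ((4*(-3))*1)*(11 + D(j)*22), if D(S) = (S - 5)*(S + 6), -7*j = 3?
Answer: 384780/49 ≈ 7852.7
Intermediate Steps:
j = -3/7 (j = -1/7*3 = -3/7 ≈ -0.42857)
D(S) = (-5 + S)*(6 + S)
((4*(-3))*1)*(11 + D(j)*22) = ((4*(-3))*1)*(11 + (-30 - 3/7 + (-3/7)**2)*22) = (-12*1)*(11 + (-30 - 3/7 + 9/49)*22) = -12*(11 - 1482/49*22) = -12*(11 - 32604/49) = -12*(-32065/49) = 384780/49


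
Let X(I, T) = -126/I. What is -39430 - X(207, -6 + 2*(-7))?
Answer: -906876/23 ≈ -39429.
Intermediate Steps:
-39430 - X(207, -6 + 2*(-7)) = -39430 - (-126)/207 = -39430 - 1*(-14/23) = -39430 + 14/23 = -906876/23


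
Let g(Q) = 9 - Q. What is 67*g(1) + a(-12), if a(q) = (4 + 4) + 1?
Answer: 545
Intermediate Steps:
a(q) = 9 (a(q) = 8 + 1 = 9)
67*g(1) + a(-12) = 67*(9 - 1*1) + 9 = 67*(9 - 1) + 9 = 67*8 + 9 = 536 + 9 = 545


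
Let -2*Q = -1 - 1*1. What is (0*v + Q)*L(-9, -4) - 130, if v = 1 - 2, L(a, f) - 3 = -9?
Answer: -136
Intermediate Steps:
L(a, f) = -6 (L(a, f) = 3 - 9 = -6)
v = -1
Q = 1 (Q = -(-1 - 1*1)/2 = -(-1 - 1)/2 = -1/2*(-2) = 1)
(0*v + Q)*L(-9, -4) - 130 = (0*(-1) + 1)*(-6) - 130 = (0 + 1)*(-6) - 130 = 1*(-6) - 130 = -6 - 130 = -136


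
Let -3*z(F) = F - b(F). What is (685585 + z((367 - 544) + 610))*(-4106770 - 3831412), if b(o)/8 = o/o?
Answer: -16323521792060/3 ≈ -5.4412e+12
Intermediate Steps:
b(o) = 8 (b(o) = 8*(o/o) = 8*1 = 8)
z(F) = 8/3 - F/3 (z(F) = -(F - 1*8)/3 = -(F - 8)/3 = -(-8 + F)/3 = 8/3 - F/3)
(685585 + z((367 - 544) + 610))*(-4106770 - 3831412) = (685585 + (8/3 - ((367 - 544) + 610)/3))*(-4106770 - 3831412) = (685585 + (8/3 - (-177 + 610)/3))*(-7938182) = (685585 + (8/3 - ⅓*433))*(-7938182) = (685585 + (8/3 - 433/3))*(-7938182) = (685585 - 425/3)*(-7938182) = (2056330/3)*(-7938182) = -16323521792060/3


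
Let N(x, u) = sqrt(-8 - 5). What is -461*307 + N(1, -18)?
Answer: -141527 + I*sqrt(13) ≈ -1.4153e+5 + 3.6056*I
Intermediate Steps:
N(x, u) = I*sqrt(13) (N(x, u) = sqrt(-13) = I*sqrt(13))
-461*307 + N(1, -18) = -461*307 + I*sqrt(13) = -141527 + I*sqrt(13)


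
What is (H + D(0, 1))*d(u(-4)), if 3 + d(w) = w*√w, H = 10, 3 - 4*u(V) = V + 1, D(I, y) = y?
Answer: -33 + 33*√6/4 ≈ -12.792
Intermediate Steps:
u(V) = ½ - V/4 (u(V) = ¾ - (V + 1)/4 = ¾ - (1 + V)/4 = ¾ + (-¼ - V/4) = ½ - V/4)
d(w) = -3 + w^(3/2) (d(w) = -3 + w*√w = -3 + w^(3/2))
(H + D(0, 1))*d(u(-4)) = (10 + 1)*(-3 + (½ - ¼*(-4))^(3/2)) = 11*(-3 + (½ + 1)^(3/2)) = 11*(-3 + (3/2)^(3/2)) = 11*(-3 + 3*√6/4) = -33 + 33*√6/4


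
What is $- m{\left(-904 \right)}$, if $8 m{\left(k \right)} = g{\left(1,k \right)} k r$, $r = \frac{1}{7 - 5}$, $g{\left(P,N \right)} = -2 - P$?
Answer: $- \frac{339}{2} \approx -169.5$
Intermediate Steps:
$r = \frac{1}{2} \approx 0.5$
$m{\left(k \right)} = - \frac{3 k}{16}$ ($m{\left(k \right)} = \frac{\left(-2 - 1\right) k \frac{1}{2}}{8} = \frac{- 3 k \frac{1}{2}}{8} = \frac{\left(- \frac{3}{2}\right) k}{8} = - \frac{3 k}{16}$)
$- m{\left(-904 \right)} = - \frac{\left(-3\right) \left(-904\right)}{16} = \left(-1\right) \frac{339}{2} = - \frac{339}{2}$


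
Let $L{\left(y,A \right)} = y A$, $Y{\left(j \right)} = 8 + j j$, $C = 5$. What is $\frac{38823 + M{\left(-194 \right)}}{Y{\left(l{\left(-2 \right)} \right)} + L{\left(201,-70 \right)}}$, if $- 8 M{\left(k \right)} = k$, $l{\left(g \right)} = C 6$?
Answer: $- \frac{155389}{52648} \approx -2.9515$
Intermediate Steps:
$l{\left(g \right)} = 30$ ($l{\left(g \right)} = 5 \cdot 6 = 30$)
$M{\left(k \right)} = - \frac{k}{8}$
$Y{\left(j \right)} = 8 + j^{2}$
$L{\left(y,A \right)} = A y$
$\frac{38823 + M{\left(-194 \right)}}{Y{\left(l{\left(-2 \right)} \right)} + L{\left(201,-70 \right)}} = \frac{38823 - - \frac{97}{4}}{\left(8 + 30^{2}\right) - 14070} = \frac{38823 + \frac{97}{4}}{\left(8 + 900\right) - 14070} = \frac{155389}{4 \left(908 - 14070\right)} = \frac{155389}{4 \left(-13162\right)} = \frac{155389}{4} \left(- \frac{1}{13162}\right) = - \frac{155389}{52648}$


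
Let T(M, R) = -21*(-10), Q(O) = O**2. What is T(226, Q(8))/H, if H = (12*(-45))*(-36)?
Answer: 7/648 ≈ 0.010802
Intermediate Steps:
T(M, R) = 210
H = 19440 (H = -540*(-36) = 19440)
T(226, Q(8))/H = 210/19440 = 210*(1/19440) = 7/648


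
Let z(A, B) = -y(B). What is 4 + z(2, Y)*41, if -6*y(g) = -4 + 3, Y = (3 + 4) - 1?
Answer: -17/6 ≈ -2.8333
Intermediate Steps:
Y = 6 (Y = 7 - 1 = 6)
y(g) = 1/6 (y(g) = -(-4 + 3)/6 = -1/6*(-1) = 1/6)
z(A, B) = -1/6 (z(A, B) = -1*1/6 = -1/6)
4 + z(2, Y)*41 = 4 - 1/6*41 = 4 - 41/6 = -17/6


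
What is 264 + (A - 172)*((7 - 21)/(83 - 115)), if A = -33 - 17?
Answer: 1335/8 ≈ 166.88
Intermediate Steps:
A = -50
264 + (A - 172)*((7 - 21)/(83 - 115)) = 264 + (-50 - 172)*((7 - 21)/(83 - 115)) = 264 - (-3108)/(-32) = 264 - (-3108)*(-1)/32 = 264 - 222*7/16 = 264 - 777/8 = 1335/8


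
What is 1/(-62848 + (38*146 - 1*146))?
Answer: -1/57446 ≈ -1.7408e-5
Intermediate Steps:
1/(-62848 + (38*146 - 1*146)) = 1/(-62848 + (5548 - 146)) = 1/(-62848 + 5402) = 1/(-57446) = -1/57446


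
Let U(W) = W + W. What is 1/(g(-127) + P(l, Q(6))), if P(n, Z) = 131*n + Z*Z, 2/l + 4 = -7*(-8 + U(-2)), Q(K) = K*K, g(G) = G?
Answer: 40/46891 ≈ 0.00085304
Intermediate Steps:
Q(K) = K²
U(W) = 2*W
l = 1/40 (l = 2/(-4 - 7*(-8 + 2*(-2))) = 2/(-4 - 7*(-8 - 4)) = 2/(-4 - 7*(-12)) = 2/(-4 + 84) = 2/80 = 2*(1/80) = 1/40 ≈ 0.025000)
P(n, Z) = Z² + 131*n (P(n, Z) = 131*n + Z² = Z² + 131*n)
1/(g(-127) + P(l, Q(6))) = 1/(-127 + ((6²)² + 131*(1/40))) = 1/(-127 + (36² + 131/40)) = 1/(-127 + (1296 + 131/40)) = 1/(-127 + 51971/40) = 1/(46891/40) = 40/46891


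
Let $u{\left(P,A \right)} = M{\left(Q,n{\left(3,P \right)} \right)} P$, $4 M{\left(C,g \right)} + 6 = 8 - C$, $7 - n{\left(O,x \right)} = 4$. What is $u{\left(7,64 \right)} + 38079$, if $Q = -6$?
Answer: $38093$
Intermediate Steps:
$n{\left(O,x \right)} = 3$ ($n{\left(O,x \right)} = 7 - 4 = 3$)
$M{\left(C,g \right)} = \frac{1}{2} - \frac{C}{4}$ ($M{\left(C,g \right)} = - \frac{3}{2} + \frac{8 - C}{4} = - \frac{3}{2} - \left(-2 + \frac{C}{4}\right) = \frac{1}{2} - \frac{C}{4}$)
$u{\left(P,A \right)} = 2 P$ ($u{\left(P,A \right)} = \left(\frac{1}{2} - - \frac{3}{2}\right) P = \left(\frac{1}{2} + \frac{3}{2}\right) P = 2 P$)
$u{\left(7,64 \right)} + 38079 = 2 \cdot 7 + 38079 = 14 + 38079 = 38093$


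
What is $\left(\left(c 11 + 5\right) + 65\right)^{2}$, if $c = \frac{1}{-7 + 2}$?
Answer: $\frac{114921}{25} \approx 4596.8$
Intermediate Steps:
$c = - \frac{1}{5}$ ($c = \frac{1}{-5} = - \frac{1}{5} \approx -0.2$)
$\left(\left(c 11 + 5\right) + 65\right)^{2} = \left(\left(\left(- \frac{1}{5}\right) 11 + 5\right) + 65\right)^{2} = \left(\left(- \frac{11}{5} + 5\right) + 65\right)^{2} = \left(\frac{14}{5} + 65\right)^{2} = \left(\frac{339}{5}\right)^{2} = \frac{114921}{25}$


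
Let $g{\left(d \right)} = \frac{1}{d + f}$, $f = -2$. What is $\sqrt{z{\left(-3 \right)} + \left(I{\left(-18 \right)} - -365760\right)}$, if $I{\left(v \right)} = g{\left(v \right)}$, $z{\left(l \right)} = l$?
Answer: $\frac{\sqrt{36575695}}{10} \approx 604.78$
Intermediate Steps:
$g{\left(d \right)} = \frac{1}{-2 + d}$ ($g{\left(d \right)} = \frac{1}{d - 2} = \frac{1}{-2 + d}$)
$I{\left(v \right)} = \frac{1}{-2 + v}$
$\sqrt{z{\left(-3 \right)} + \left(I{\left(-18 \right)} - -365760\right)} = \sqrt{-3 + \left(\frac{1}{-2 - 18} - -365760\right)} = \sqrt{-3 + \left(\frac{1}{-20} + 365760\right)} = \sqrt{-3 + \left(- \frac{1}{20} + 365760\right)} = \sqrt{-3 + \frac{7315199}{20}} = \sqrt{\frac{7315139}{20}} = \frac{\sqrt{36575695}}{10}$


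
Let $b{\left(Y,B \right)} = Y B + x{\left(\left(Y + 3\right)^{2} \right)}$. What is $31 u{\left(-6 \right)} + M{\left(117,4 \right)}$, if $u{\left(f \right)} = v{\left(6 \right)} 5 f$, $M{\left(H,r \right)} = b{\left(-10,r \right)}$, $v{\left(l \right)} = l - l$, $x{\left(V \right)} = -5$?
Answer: $-45$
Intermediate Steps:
$v{\left(l \right)} = 0$
$b{\left(Y,B \right)} = -5 + B Y$ ($b{\left(Y,B \right)} = Y B - 5 = B Y - 5 = -5 + B Y$)
$M{\left(H,r \right)} = -5 - 10 r$ ($M{\left(H,r \right)} = -5 + r \left(-10\right) = -5 - 10 r$)
$u{\left(f \right)} = 0$ ($u{\left(f \right)} = 0 \cdot 5 f = 0 f = 0$)
$31 u{\left(-6 \right)} + M{\left(117,4 \right)} = 31 \cdot 0 - 45 = 0 - 45 = -45$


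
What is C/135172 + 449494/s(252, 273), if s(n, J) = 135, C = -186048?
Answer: 15183471622/4562055 ≈ 3328.2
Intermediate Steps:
C/135172 + 449494/s(252, 273) = -186048/135172 + 449494/135 = -186048*1/135172 + 449494*(1/135) = -46512/33793 + 449494/135 = 15183471622/4562055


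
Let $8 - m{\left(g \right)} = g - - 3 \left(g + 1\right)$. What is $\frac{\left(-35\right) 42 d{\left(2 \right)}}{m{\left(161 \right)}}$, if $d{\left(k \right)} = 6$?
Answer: $\frac{980}{71} \approx 13.803$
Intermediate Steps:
$m{\left(g \right)} = 5 - 4 g$ ($m{\left(g \right)} = 8 - \left(g - - 3 \left(g + 1\right)\right) = 8 - \left(g - - 3 \left(1 + g\right)\right) = 8 - \left(g - \left(-3 - 3 g\right)\right) = 8 - \left(g + \left(3 + 3 g\right)\right) = 8 - \left(3 + 4 g\right) = 5 - 4 g$)
$\frac{\left(-35\right) 42 d{\left(2 \right)}}{m{\left(161 \right)}} = \frac{\left(-35\right) 42 \cdot 6}{5 - 644} = \frac{\left(-1470\right) 6}{5 - 644} = - \frac{8820}{-639} = \left(-8820\right) \left(- \frac{1}{639}\right) = \frac{980}{71}$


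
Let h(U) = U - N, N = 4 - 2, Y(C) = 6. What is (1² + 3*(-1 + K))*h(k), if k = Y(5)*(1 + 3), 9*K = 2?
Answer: -88/3 ≈ -29.333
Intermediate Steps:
K = 2/9 (K = (⅑)*2 = 2/9 ≈ 0.22222)
N = 2
k = 24 (k = 6*(1 + 3) = 6*4 = 24)
h(U) = -2 + U (h(U) = U - 1*2 = U - 2 = -2 + U)
(1² + 3*(-1 + K))*h(k) = (1² + 3*(-1 + 2/9))*(-2 + 24) = (1 + 3*(-7/9))*22 = (1 - 7/3)*22 = -4/3*22 = -88/3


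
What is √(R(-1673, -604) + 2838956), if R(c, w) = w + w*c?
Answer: 2*√962211 ≈ 1961.8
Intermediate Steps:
R(c, w) = w + c*w
√(R(-1673, -604) + 2838956) = √(-604*(1 - 1673) + 2838956) = √(-604*(-1672) + 2838956) = √(1009888 + 2838956) = √3848844 = 2*√962211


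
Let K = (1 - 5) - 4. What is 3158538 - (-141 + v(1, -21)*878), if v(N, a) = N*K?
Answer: 3165703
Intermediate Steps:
K = -8 (K = -4 - 4 = -8)
v(N, a) = -8*N (v(N, a) = N*(-8) = -8*N)
3158538 - (-141 + v(1, -21)*878) = 3158538 - (-141 - 8*1*878) = 3158538 - (-141 - 8*878) = 3158538 - (-141 - 7024) = 3158538 - 1*(-7165) = 3158538 + 7165 = 3165703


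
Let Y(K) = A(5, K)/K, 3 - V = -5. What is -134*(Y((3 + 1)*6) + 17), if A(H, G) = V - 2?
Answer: -4623/2 ≈ -2311.5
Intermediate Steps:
V = 8 (V = 3 - 1*(-5) = 3 + 5 = 8)
A(H, G) = 6 (A(H, G) = 8 - 2 = 6)
Y(K) = 6/K
-134*(Y((3 + 1)*6) + 17) = -134*(6/(((3 + 1)*6)) + 17) = -134*(6/((4*6)) + 17) = -134*(6/24 + 17) = -134*(6*(1/24) + 17) = -134*(¼ + 17) = -134*69/4 = -4623/2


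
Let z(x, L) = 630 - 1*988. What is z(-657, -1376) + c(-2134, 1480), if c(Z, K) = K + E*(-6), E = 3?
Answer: 1104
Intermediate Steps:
z(x, L) = -358 (z(x, L) = 630 - 988 = -358)
c(Z, K) = -18 + K (c(Z, K) = K + 3*(-6) = K - 18 = -18 + K)
z(-657, -1376) + c(-2134, 1480) = -358 + (-18 + 1480) = -358 + 1462 = 1104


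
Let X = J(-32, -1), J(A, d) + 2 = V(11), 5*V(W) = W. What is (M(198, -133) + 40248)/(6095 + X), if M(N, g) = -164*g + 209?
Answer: 311345/30476 ≈ 10.216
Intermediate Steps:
M(N, g) = 209 - 164*g
V(W) = W/5
J(A, d) = 1/5 (J(A, d) = -2 + (1/5)*11 = -2 + 11/5 = 1/5)
X = 1/5 ≈ 0.20000
(M(198, -133) + 40248)/(6095 + X) = ((209 - 164*(-133)) + 40248)/(6095 + 1/5) = ((209 + 21812) + 40248)/(30476/5) = (22021 + 40248)*(5/30476) = 62269*(5/30476) = 311345/30476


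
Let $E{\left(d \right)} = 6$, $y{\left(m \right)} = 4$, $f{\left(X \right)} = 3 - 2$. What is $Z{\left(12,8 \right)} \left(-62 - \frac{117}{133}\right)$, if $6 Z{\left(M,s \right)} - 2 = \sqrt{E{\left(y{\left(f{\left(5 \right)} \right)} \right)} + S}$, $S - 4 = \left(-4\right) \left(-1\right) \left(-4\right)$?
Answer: $- \frac{8363}{399} - \frac{8363 i \sqrt{6}}{798} \approx -20.96 - 25.671 i$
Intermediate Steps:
$f{\left(X \right)} = 1$ ($f{\left(X \right)} = 3 - 2 = 1$)
$S = -12$ ($S = 4 + \left(-4\right) \left(-1\right) \left(-4\right) = 4 + 4 \left(-4\right) = 4 - 16 = -12$)
$Z{\left(M,s \right)} = \frac{1}{3} + \frac{i \sqrt{6}}{6}$ ($Z{\left(M,s \right)} = \frac{1}{3} + \frac{\sqrt{6 - 12}}{6} = \frac{1}{3} + \frac{\sqrt{-6}}{6} = \frac{1}{3} + \frac{i \sqrt{6}}{6}$)
$Z{\left(12,8 \right)} \left(-62 - \frac{117}{133}\right) = \left(\frac{1}{3} + \frac{i \sqrt{6}}{6}\right) \left(-62 - \frac{117}{133}\right) = \left(\frac{1}{3} + \frac{i \sqrt{6}}{6}\right) \left(- \frac{8363}{133}\right) = - \frac{8363}{399} - \frac{8363 i \sqrt{6}}{798}$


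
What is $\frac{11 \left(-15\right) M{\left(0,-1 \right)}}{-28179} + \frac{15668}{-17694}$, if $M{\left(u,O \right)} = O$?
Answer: $- \frac{24690449}{27699957} \approx -0.89135$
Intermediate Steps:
$\frac{11 \left(-15\right) M{\left(0,-1 \right)}}{-28179} + \frac{15668}{-17694} = \frac{11 \left(-15\right) \left(-1\right)}{-28179} + \frac{15668}{-17694} = \left(-165\right) \left(-1\right) \left(- \frac{1}{28179}\right) + 15668 \left(- \frac{1}{17694}\right) = 165 \left(- \frac{1}{28179}\right) - \frac{7834}{8847} = - \frac{55}{9393} - \frac{7834}{8847} = - \frac{24690449}{27699957}$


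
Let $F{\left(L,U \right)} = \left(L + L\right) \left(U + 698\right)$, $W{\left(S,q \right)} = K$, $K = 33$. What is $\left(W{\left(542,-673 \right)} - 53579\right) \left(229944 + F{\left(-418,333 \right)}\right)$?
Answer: $33839572712$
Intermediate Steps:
$W{\left(S,q \right)} = 33$
$F{\left(L,U \right)} = 2 L \left(698 + U\right)$
$\left(W{\left(542,-673 \right)} - 53579\right) \left(229944 + F{\left(-418,333 \right)}\right) = \left(33 - 53579\right) \left(229944 + 2 \left(-418\right) \left(698 + 333\right)\right) = - 53546 \left(229944 + 2 \left(-418\right) 1031\right) = - 53546 \left(229944 - 861916\right) = \left(-53546\right) \left(-631972\right) = 33839572712$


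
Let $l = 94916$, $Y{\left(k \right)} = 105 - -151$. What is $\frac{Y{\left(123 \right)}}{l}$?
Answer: $\frac{64}{23729} \approx 0.0026971$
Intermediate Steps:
$Y{\left(k \right)} = 256$ ($Y{\left(k \right)} = 105 + 151 = 256$)
$\frac{Y{\left(123 \right)}}{l} = \frac{256}{94916} = 256 \cdot \frac{1}{94916} = \frac{64}{23729}$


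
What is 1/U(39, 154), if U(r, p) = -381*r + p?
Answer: -1/14705 ≈ -6.8004e-5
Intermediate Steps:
U(r, p) = p - 381*r
1/U(39, 154) = 1/(154 - 381*39) = 1/(154 - 14859) = 1/(-14705) = -1/14705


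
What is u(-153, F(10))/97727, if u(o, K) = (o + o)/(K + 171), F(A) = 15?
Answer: -51/3029537 ≈ -1.6834e-5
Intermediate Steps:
u(o, K) = 2*o/(171 + K) (u(o, K) = (2*o)/(171 + K) = 2*o/(171 + K))
u(-153, F(10))/97727 = (2*(-153)/(171 + 15))/97727 = (2*(-153)/186)*(1/97727) = (2*(-153)*(1/186))*(1/97727) = -51/31*1/97727 = -51/3029537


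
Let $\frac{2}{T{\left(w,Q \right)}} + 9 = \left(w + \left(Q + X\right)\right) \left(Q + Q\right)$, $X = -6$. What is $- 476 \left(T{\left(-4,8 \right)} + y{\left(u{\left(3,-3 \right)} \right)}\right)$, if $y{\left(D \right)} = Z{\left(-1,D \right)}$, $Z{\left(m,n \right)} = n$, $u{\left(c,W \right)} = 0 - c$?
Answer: $\frac{59500}{41} \approx 1451.2$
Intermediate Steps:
$u{\left(c,W \right)} = - c$
$T{\left(w,Q \right)} = \frac{2}{-9 + 2 Q \left(-6 + Q + w\right)}$ ($T{\left(w,Q \right)} = \frac{2}{-9 + \left(w + \left(Q - 6\right)\right) \left(Q + Q\right)} = \frac{2}{-9 + \left(w + \left(-6 + Q\right)\right) 2 Q} = \frac{2}{-9 + \left(-6 + Q + w\right) 2 Q} = \frac{2}{-9 + 2 Q \left(-6 + Q + w\right)}$)
$y{\left(D \right)} = D$
$- 476 \left(T{\left(-4,8 \right)} + y{\left(u{\left(3,-3 \right)} \right)}\right) = - 476 \left(\frac{2}{-9 - 96 + 2 \cdot 8^{2} + 2 \cdot 8 \left(-4\right)} - 3\right) = - 476 \left(\frac{2}{-9 - 96 + 2 \cdot 64 - 64} - 3\right) = - 476 \left(\frac{2}{-9 - 96 + 128 - 64} - 3\right) = - 476 \left(\frac{2}{-41} - 3\right) = - 476 \left(2 \left(- \frac{1}{41}\right) - 3\right) = - 476 \left(- \frac{2}{41} - 3\right) = \left(-476\right) \left(- \frac{125}{41}\right) = \frac{59500}{41}$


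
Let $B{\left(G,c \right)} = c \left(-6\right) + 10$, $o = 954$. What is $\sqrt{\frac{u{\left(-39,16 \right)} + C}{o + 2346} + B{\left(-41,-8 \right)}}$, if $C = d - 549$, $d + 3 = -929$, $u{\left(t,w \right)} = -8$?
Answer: $\frac{23 \sqrt{11847}}{330} \approx 7.5861$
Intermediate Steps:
$d = -932$ ($d = -3 - 929 = -932$)
$B{\left(G,c \right)} = 10 - 6 c$ ($B{\left(G,c \right)} = - 6 c + 10 = 10 - 6 c$)
$C = -1481$ ($C = -932 - 549 = -1481$)
$\sqrt{\frac{u{\left(-39,16 \right)} + C}{o + 2346} + B{\left(-41,-8 \right)}} = \sqrt{\frac{-8 - 1481}{954 + 2346} + \left(10 - -48\right)} = \sqrt{- \frac{1489}{3300} + \left(10 + 48\right)} = \sqrt{\left(-1489\right) \frac{1}{3300} + 58} = \sqrt{- \frac{1489}{3300} + 58} = \sqrt{\frac{189911}{3300}} = \frac{23 \sqrt{11847}}{330}$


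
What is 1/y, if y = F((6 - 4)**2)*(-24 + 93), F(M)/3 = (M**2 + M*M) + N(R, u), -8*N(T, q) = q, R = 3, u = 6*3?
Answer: 4/24633 ≈ 0.00016238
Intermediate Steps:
u = 18
N(T, q) = -q/8
F(M) = -27/4 + 6*M**2 (F(M) = 3*((M**2 + M*M) - 1/8*18) = 3*((M**2 + M**2) - 9/4) = 3*(2*M**2 - 9/4) = 3*(-9/4 + 2*M**2) = -27/4 + 6*M**2)
y = 24633/4 (y = (-27/4 + 6*((6 - 4)**2)**2)*(-24 + 93) = (-27/4 + 6*(2**2)**2)*69 = (-27/4 + 6*4**2)*69 = (-27/4 + 6*16)*69 = (-27/4 + 96)*69 = (357/4)*69 = 24633/4 ≈ 6158.3)
1/y = 1/(24633/4) = 4/24633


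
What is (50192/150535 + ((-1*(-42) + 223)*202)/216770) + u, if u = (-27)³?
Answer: -1211823253082/61568815 ≈ -19682.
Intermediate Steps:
u = -19683
(50192/150535 + ((-1*(-42) + 223)*202)/216770) + u = (50192/150535 + ((-1*(-42) + 223)*202)/216770) - 19683 = (50192*(1/150535) + ((42 + 223)*202)*(1/216770)) - 19683 = (50192/150535 + (265*202)*(1/216770)) - 19683 = (50192/150535 + 53530*(1/216770)) - 19683 = (50192/150535 + 101/409) - 19683 = 35732563/61568815 - 19683 = -1211823253082/61568815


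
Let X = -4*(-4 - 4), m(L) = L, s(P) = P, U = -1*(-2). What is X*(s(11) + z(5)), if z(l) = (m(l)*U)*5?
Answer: 1952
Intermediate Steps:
U = 2
z(l) = 10*l (z(l) = (l*2)*5 = (2*l)*5 = 10*l)
X = 32 (X = -4*(-8) = 32)
X*(s(11) + z(5)) = 32*(11 + 10*5) = 32*(11 + 50) = 32*61 = 1952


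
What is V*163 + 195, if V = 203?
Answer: 33284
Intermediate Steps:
V*163 + 195 = 203*163 + 195 = 33089 + 195 = 33284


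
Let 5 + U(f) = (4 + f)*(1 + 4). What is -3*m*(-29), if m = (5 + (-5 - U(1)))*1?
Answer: -1740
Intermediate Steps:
U(f) = 15 + 5*f (U(f) = -5 + (4 + f)*(1 + 4) = -5 + (4 + f)*5 = -5 + (20 + 5*f) = 15 + 5*f)
m = -20 (m = (5 + (-5 - (15 + 5*1)))*1 = (5 + (-5 - (15 + 5)))*1 = (5 + (-5 - 1*20))*1 = (5 + (-5 - 20))*1 = (5 - 25)*1 = -20*1 = -20)
-3*m*(-29) = -3*(-20)*(-29) = 60*(-29) = -1740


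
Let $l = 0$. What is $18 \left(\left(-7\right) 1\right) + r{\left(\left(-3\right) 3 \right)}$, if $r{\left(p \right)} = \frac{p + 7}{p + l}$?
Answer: $- \frac{1132}{9} \approx -125.78$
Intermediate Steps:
$r{\left(p \right)} = \frac{7 + p}{p}$ ($r{\left(p \right)} = \frac{p + 7}{p + 0} = \frac{7 + p}{p}$)
$18 \left(\left(-7\right) 1\right) + r{\left(\left(-3\right) 3 \right)} = 18 \left(\left(-7\right) 1\right) + \frac{7 - 9}{\left(-3\right) 3} = 18 \left(-7\right) + \frac{7 - 9}{-9} = -126 - - \frac{2}{9} = -126 + \frac{2}{9} = - \frac{1132}{9}$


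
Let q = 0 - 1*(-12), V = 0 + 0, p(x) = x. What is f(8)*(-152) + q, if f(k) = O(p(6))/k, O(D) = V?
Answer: 12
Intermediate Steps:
V = 0
O(D) = 0
q = 12 (q = 0 + 12 = 12)
f(k) = 0 (f(k) = 0/k = 0)
f(8)*(-152) + q = 0*(-152) + 12 = 0 + 12 = 12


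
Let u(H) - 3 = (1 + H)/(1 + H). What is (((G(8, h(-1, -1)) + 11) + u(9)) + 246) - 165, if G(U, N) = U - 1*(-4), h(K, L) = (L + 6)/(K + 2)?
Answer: 108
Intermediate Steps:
h(K, L) = (6 + L)/(2 + K)
G(U, N) = 4 + U (G(U, N) = U + 4 = 4 + U)
u(H) = 4 (u(H) = 3 + (1 + H)/(1 + H) = 3 + 1 = 4)
(((G(8, h(-1, -1)) + 11) + u(9)) + 246) - 165 = ((((4 + 8) + 11) + 4) + 246) - 165 = (((12 + 11) + 4) + 246) - 165 = ((23 + 4) + 246) - 165 = (27 + 246) - 165 = 273 - 165 = 108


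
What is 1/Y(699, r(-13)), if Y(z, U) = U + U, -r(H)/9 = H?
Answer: 1/234 ≈ 0.0042735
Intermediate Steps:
r(H) = -9*H
Y(z, U) = 2*U
1/Y(699, r(-13)) = 1/(2*(-9*(-13))) = 1/(2*117) = 1/234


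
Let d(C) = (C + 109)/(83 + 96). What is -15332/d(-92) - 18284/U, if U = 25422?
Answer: -34884579722/216087 ≈ -1.6144e+5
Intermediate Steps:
d(C) = 109/179 + C/179 (d(C) = (109 + C)/179 = (109 + C)*(1/179) = 109/179 + C/179)
-15332/d(-92) - 18284/U = -15332/(109/179 + (1/179)*(-92)) - 18284/25422 = -15332/(109/179 - 92/179) - 18284*1/25422 = -15332/17/179 - 9142/12711 = -15332*179/17 - 9142/12711 = -2744428/17 - 9142/12711 = -34884579722/216087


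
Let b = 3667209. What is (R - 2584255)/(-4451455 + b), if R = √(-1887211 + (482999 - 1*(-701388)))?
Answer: 2584255/784246 - I*√175706/392123 ≈ 3.2952 - 0.001069*I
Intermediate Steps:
R = 2*I*√175706 (R = √(-1887211 + (482999 + 701388)) = √(-1887211 + 1184387) = √(-702824) = 2*I*√175706 ≈ 838.35*I)
(R - 2584255)/(-4451455 + b) = (2*I*√175706 - 2584255)/(-4451455 + 3667209) = (-2584255 + 2*I*√175706)/(-784246) = (-2584255 + 2*I*√175706)*(-1/784246) = 2584255/784246 - I*√175706/392123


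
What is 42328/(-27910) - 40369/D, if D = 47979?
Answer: -1578776951/669546945 ≈ -2.3580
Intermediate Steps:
42328/(-27910) - 40369/D = 42328/(-27910) - 40369/47979 = 42328*(-1/27910) - 40369*1/47979 = -21164/13955 - 40369/47979 = -1578776951/669546945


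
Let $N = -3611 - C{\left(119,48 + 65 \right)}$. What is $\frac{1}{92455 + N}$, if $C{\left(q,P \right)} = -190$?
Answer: $\frac{1}{89034} \approx 1.1232 \cdot 10^{-5}$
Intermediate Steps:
$N = -3421$ ($N = -3611 - -190 = -3611 + 190 = -3421$)
$\frac{1}{92455 + N} = \frac{1}{92455 - 3421} = \frac{1}{89034}$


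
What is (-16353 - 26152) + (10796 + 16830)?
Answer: -14879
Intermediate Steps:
(-16353 - 26152) + (10796 + 16830) = -42505 + 27626 = -14879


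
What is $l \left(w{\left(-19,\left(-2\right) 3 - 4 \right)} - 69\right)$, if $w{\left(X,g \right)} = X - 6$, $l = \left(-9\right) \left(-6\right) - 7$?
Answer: $-4418$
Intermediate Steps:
$l = 47$ ($l = 54 - 7 = 47$)
$w{\left(X,g \right)} = -6 + X$ ($w{\left(X,g \right)} = X - 6 = -6 + X$)
$l \left(w{\left(-19,\left(-2\right) 3 - 4 \right)} - 69\right) = 47 \left(\left(-6 - 19\right) - 69\right) = 47 \left(-25 - 69\right) = 47 \left(-94\right) = -4418$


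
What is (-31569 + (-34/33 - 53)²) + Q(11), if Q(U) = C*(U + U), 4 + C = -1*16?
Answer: -31678712/1089 ≈ -29090.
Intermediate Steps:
C = -20 (C = -4 - 1*16 = -4 - 16 = -20)
Q(U) = -40*U (Q(U) = -20*(U + U) = -40*U)
(-31569 + (-34/33 - 53)²) + Q(11) = (-31569 + (-34/33 - 53)²) - 40*11 = (-31569 + (-34*1/33 - 53)²) - 440 = (-31569 + (-34/33 - 53)²) - 440 = (-31569 + (-1783/33)²) - 440 = (-31569 + 3179089/1089) - 440 = -31199552/1089 - 440 = -31678712/1089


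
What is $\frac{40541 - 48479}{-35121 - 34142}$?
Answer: $\frac{7938}{69263} \approx 0.11461$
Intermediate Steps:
$\frac{40541 - 48479}{-35121 - 34142} = - \frac{7938}{-69263} = \left(-7938\right) \left(- \frac{1}{69263}\right) = \frac{7938}{69263}$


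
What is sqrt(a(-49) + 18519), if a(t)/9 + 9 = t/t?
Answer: sqrt(18447) ≈ 135.82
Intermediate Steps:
a(t) = -72 (a(t) = -81 + 9*(t/t) = -81 + 9*1 = -81 + 9 = -72)
sqrt(a(-49) + 18519) = sqrt(-72 + 18519) = sqrt(18447)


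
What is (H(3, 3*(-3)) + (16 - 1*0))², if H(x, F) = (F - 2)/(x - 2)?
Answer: 25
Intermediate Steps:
H(x, F) = (-2 + F)/(-2 + x)
(H(3, 3*(-3)) + (16 - 1*0))² = ((-2 + 3*(-3))/(-2 + 3) + (16 - 1*0))² = ((-2 - 9)/1 + (16 + 0))² = (1*(-11) + 16)² = (-11 + 16)² = 5² = 25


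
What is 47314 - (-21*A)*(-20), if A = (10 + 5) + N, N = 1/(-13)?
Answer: 533602/13 ≈ 41046.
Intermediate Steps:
N = -1/13 ≈ -0.076923
A = 194/13 (A = (10 + 5) - 1/13 = 15 - 1/13 = 194/13 ≈ 14.923)
47314 - (-21*A)*(-20) = 47314 - (-21*194/13)*(-20) = 47314 - (-4074)*(-20)/13 = 47314 - 1*81480/13 = 47314 - 81480/13 = 533602/13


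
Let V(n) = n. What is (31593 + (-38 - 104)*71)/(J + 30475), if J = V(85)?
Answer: 21511/30560 ≈ 0.70389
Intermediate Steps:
J = 85
(31593 + (-38 - 104)*71)/(J + 30475) = (31593 + (-38 - 104)*71)/(85 + 30475) = (31593 - 142*71)/30560 = (31593 - 10082)*(1/30560) = 21511*(1/30560) = 21511/30560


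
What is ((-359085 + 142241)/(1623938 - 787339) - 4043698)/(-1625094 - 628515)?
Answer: 3382953919946/1885367035791 ≈ 1.7943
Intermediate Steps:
((-359085 + 142241)/(1623938 - 787339) - 4043698)/(-1625094 - 628515) = (-216844/836599 - 4043698)/(-2253609) = (-216844*1/836599 - 4043698)*(-1/2253609) = (-216844/836599 - 4043698)*(-1/2253609) = -3382953919946/836599*(-1/2253609) = 3382953919946/1885367035791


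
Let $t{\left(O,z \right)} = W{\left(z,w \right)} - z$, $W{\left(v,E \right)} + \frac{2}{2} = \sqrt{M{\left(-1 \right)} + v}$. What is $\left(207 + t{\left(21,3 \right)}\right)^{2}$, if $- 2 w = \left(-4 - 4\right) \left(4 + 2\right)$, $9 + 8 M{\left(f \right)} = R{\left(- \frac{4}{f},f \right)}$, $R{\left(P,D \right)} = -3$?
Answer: $\frac{\left(406 + \sqrt{6}\right)^{2}}{4} \approx 41708.0$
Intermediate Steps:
$M{\left(f \right)} = - \frac{3}{2}$ ($M{\left(f \right)} = - \frac{9}{8} + \frac{1}{8} \left(-3\right) = - \frac{9}{8} - \frac{3}{8} = - \frac{3}{2}$)
$w = 24$ ($w = - \frac{\left(-4 - 4\right) \left(4 + 2\right)}{2} = - \frac{\left(-8\right) 6}{2} = \left(- \frac{1}{2}\right) \left(-48\right) = 24$)
$W{\left(v,E \right)} = -1 + \sqrt{- \frac{3}{2} + v}$
$t{\left(O,z \right)} = -1 + \frac{\sqrt{-6 + 4 z}}{2} - z$ ($t{\left(O,z \right)} = \left(-1 + \frac{\sqrt{-6 + 4 z}}{2}\right) - z = -1 + \frac{\sqrt{-6 + 4 z}}{2} - z$)
$\left(207 + t{\left(21,3 \right)}\right)^{2} = \left(207 - \left(4 - \frac{\sqrt{-6 + 4 \cdot 3}}{2}\right)\right)^{2} = \left(207 - \left(4 - \frac{\sqrt{-6 + 12}}{2}\right)\right)^{2} = \left(207 - \left(4 - \frac{\sqrt{6}}{2}\right)\right)^{2} = \left(203 + \frac{\sqrt{6}}{2}\right)^{2}$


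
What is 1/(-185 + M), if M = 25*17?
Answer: 1/240 ≈ 0.0041667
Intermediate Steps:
M = 425
1/(-185 + M) = 1/(-185 + 425) = 1/240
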